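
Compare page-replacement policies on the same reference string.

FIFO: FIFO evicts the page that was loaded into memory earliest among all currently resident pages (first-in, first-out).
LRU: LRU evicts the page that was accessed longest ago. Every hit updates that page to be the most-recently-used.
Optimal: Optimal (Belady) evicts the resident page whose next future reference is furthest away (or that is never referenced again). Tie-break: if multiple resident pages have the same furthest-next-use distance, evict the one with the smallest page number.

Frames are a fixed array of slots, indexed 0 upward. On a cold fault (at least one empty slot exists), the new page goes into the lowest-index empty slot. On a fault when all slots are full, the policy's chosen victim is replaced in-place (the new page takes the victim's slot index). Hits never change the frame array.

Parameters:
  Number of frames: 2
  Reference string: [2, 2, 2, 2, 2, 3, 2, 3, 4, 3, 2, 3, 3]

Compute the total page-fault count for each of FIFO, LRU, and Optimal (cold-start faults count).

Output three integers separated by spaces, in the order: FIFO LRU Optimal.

--- FIFO ---
  step 0: ref 2 -> FAULT, frames=[2,-] (faults so far: 1)
  step 1: ref 2 -> HIT, frames=[2,-] (faults so far: 1)
  step 2: ref 2 -> HIT, frames=[2,-] (faults so far: 1)
  step 3: ref 2 -> HIT, frames=[2,-] (faults so far: 1)
  step 4: ref 2 -> HIT, frames=[2,-] (faults so far: 1)
  step 5: ref 3 -> FAULT, frames=[2,3] (faults so far: 2)
  step 6: ref 2 -> HIT, frames=[2,3] (faults so far: 2)
  step 7: ref 3 -> HIT, frames=[2,3] (faults so far: 2)
  step 8: ref 4 -> FAULT, evict 2, frames=[4,3] (faults so far: 3)
  step 9: ref 3 -> HIT, frames=[4,3] (faults so far: 3)
  step 10: ref 2 -> FAULT, evict 3, frames=[4,2] (faults so far: 4)
  step 11: ref 3 -> FAULT, evict 4, frames=[3,2] (faults so far: 5)
  step 12: ref 3 -> HIT, frames=[3,2] (faults so far: 5)
  FIFO total faults: 5
--- LRU ---
  step 0: ref 2 -> FAULT, frames=[2,-] (faults so far: 1)
  step 1: ref 2 -> HIT, frames=[2,-] (faults so far: 1)
  step 2: ref 2 -> HIT, frames=[2,-] (faults so far: 1)
  step 3: ref 2 -> HIT, frames=[2,-] (faults so far: 1)
  step 4: ref 2 -> HIT, frames=[2,-] (faults so far: 1)
  step 5: ref 3 -> FAULT, frames=[2,3] (faults so far: 2)
  step 6: ref 2 -> HIT, frames=[2,3] (faults so far: 2)
  step 7: ref 3 -> HIT, frames=[2,3] (faults so far: 2)
  step 8: ref 4 -> FAULT, evict 2, frames=[4,3] (faults so far: 3)
  step 9: ref 3 -> HIT, frames=[4,3] (faults so far: 3)
  step 10: ref 2 -> FAULT, evict 4, frames=[2,3] (faults so far: 4)
  step 11: ref 3 -> HIT, frames=[2,3] (faults so far: 4)
  step 12: ref 3 -> HIT, frames=[2,3] (faults so far: 4)
  LRU total faults: 4
--- Optimal ---
  step 0: ref 2 -> FAULT, frames=[2,-] (faults so far: 1)
  step 1: ref 2 -> HIT, frames=[2,-] (faults so far: 1)
  step 2: ref 2 -> HIT, frames=[2,-] (faults so far: 1)
  step 3: ref 2 -> HIT, frames=[2,-] (faults so far: 1)
  step 4: ref 2 -> HIT, frames=[2,-] (faults so far: 1)
  step 5: ref 3 -> FAULT, frames=[2,3] (faults so far: 2)
  step 6: ref 2 -> HIT, frames=[2,3] (faults so far: 2)
  step 7: ref 3 -> HIT, frames=[2,3] (faults so far: 2)
  step 8: ref 4 -> FAULT, evict 2, frames=[4,3] (faults so far: 3)
  step 9: ref 3 -> HIT, frames=[4,3] (faults so far: 3)
  step 10: ref 2 -> FAULT, evict 4, frames=[2,3] (faults so far: 4)
  step 11: ref 3 -> HIT, frames=[2,3] (faults so far: 4)
  step 12: ref 3 -> HIT, frames=[2,3] (faults so far: 4)
  Optimal total faults: 4

Answer: 5 4 4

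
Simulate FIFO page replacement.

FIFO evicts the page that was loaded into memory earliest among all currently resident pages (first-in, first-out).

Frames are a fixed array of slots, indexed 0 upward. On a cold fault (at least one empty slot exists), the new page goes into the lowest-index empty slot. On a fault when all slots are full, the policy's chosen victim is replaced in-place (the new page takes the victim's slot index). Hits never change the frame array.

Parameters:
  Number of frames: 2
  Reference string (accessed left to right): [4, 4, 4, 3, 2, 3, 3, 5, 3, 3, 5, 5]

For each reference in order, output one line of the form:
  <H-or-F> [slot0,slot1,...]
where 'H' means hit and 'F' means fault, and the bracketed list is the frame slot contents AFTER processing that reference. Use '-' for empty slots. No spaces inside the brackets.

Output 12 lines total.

F [4,-]
H [4,-]
H [4,-]
F [4,3]
F [2,3]
H [2,3]
H [2,3]
F [2,5]
F [3,5]
H [3,5]
H [3,5]
H [3,5]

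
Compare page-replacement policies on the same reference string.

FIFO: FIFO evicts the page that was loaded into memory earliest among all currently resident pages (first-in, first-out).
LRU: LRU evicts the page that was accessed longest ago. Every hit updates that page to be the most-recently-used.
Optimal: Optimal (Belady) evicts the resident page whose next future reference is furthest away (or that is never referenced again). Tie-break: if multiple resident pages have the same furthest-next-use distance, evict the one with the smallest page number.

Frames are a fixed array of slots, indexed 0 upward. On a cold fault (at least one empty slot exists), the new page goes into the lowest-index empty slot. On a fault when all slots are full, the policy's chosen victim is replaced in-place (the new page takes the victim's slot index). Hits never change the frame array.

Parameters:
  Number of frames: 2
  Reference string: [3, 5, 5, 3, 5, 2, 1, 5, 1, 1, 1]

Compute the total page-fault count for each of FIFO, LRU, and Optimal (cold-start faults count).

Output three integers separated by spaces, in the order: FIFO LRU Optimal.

--- FIFO ---
  step 0: ref 3 -> FAULT, frames=[3,-] (faults so far: 1)
  step 1: ref 5 -> FAULT, frames=[3,5] (faults so far: 2)
  step 2: ref 5 -> HIT, frames=[3,5] (faults so far: 2)
  step 3: ref 3 -> HIT, frames=[3,5] (faults so far: 2)
  step 4: ref 5 -> HIT, frames=[3,5] (faults so far: 2)
  step 5: ref 2 -> FAULT, evict 3, frames=[2,5] (faults so far: 3)
  step 6: ref 1 -> FAULT, evict 5, frames=[2,1] (faults so far: 4)
  step 7: ref 5 -> FAULT, evict 2, frames=[5,1] (faults so far: 5)
  step 8: ref 1 -> HIT, frames=[5,1] (faults so far: 5)
  step 9: ref 1 -> HIT, frames=[5,1] (faults so far: 5)
  step 10: ref 1 -> HIT, frames=[5,1] (faults so far: 5)
  FIFO total faults: 5
--- LRU ---
  step 0: ref 3 -> FAULT, frames=[3,-] (faults so far: 1)
  step 1: ref 5 -> FAULT, frames=[3,5] (faults so far: 2)
  step 2: ref 5 -> HIT, frames=[3,5] (faults so far: 2)
  step 3: ref 3 -> HIT, frames=[3,5] (faults so far: 2)
  step 4: ref 5 -> HIT, frames=[3,5] (faults so far: 2)
  step 5: ref 2 -> FAULT, evict 3, frames=[2,5] (faults so far: 3)
  step 6: ref 1 -> FAULT, evict 5, frames=[2,1] (faults so far: 4)
  step 7: ref 5 -> FAULT, evict 2, frames=[5,1] (faults so far: 5)
  step 8: ref 1 -> HIT, frames=[5,1] (faults so far: 5)
  step 9: ref 1 -> HIT, frames=[5,1] (faults so far: 5)
  step 10: ref 1 -> HIT, frames=[5,1] (faults so far: 5)
  LRU total faults: 5
--- Optimal ---
  step 0: ref 3 -> FAULT, frames=[3,-] (faults so far: 1)
  step 1: ref 5 -> FAULT, frames=[3,5] (faults so far: 2)
  step 2: ref 5 -> HIT, frames=[3,5] (faults so far: 2)
  step 3: ref 3 -> HIT, frames=[3,5] (faults so far: 2)
  step 4: ref 5 -> HIT, frames=[3,5] (faults so far: 2)
  step 5: ref 2 -> FAULT, evict 3, frames=[2,5] (faults so far: 3)
  step 6: ref 1 -> FAULT, evict 2, frames=[1,5] (faults so far: 4)
  step 7: ref 5 -> HIT, frames=[1,5] (faults so far: 4)
  step 8: ref 1 -> HIT, frames=[1,5] (faults so far: 4)
  step 9: ref 1 -> HIT, frames=[1,5] (faults so far: 4)
  step 10: ref 1 -> HIT, frames=[1,5] (faults so far: 4)
  Optimal total faults: 4

Answer: 5 5 4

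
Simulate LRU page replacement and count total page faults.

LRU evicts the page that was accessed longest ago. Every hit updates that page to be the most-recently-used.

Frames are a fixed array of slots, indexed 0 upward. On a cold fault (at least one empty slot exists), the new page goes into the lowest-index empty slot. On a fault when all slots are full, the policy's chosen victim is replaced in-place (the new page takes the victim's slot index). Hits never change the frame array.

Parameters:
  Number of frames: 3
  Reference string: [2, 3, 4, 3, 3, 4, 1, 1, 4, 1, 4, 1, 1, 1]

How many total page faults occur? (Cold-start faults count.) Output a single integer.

Step 0: ref 2 → FAULT, frames=[2,-,-]
Step 1: ref 3 → FAULT, frames=[2,3,-]
Step 2: ref 4 → FAULT, frames=[2,3,4]
Step 3: ref 3 → HIT, frames=[2,3,4]
Step 4: ref 3 → HIT, frames=[2,3,4]
Step 5: ref 4 → HIT, frames=[2,3,4]
Step 6: ref 1 → FAULT (evict 2), frames=[1,3,4]
Step 7: ref 1 → HIT, frames=[1,3,4]
Step 8: ref 4 → HIT, frames=[1,3,4]
Step 9: ref 1 → HIT, frames=[1,3,4]
Step 10: ref 4 → HIT, frames=[1,3,4]
Step 11: ref 1 → HIT, frames=[1,3,4]
Step 12: ref 1 → HIT, frames=[1,3,4]
Step 13: ref 1 → HIT, frames=[1,3,4]
Total faults: 4

Answer: 4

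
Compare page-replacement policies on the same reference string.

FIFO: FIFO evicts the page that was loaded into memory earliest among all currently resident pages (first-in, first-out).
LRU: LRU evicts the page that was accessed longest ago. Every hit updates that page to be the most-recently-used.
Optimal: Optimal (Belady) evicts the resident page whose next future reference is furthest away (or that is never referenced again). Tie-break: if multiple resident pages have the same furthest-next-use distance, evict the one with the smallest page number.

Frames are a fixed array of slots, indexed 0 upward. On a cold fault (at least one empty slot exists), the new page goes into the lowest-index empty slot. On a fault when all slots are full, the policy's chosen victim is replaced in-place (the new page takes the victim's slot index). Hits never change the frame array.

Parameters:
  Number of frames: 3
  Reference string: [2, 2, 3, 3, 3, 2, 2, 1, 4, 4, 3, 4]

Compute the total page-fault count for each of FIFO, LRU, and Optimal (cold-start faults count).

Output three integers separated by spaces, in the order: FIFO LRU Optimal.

--- FIFO ---
  step 0: ref 2 -> FAULT, frames=[2,-,-] (faults so far: 1)
  step 1: ref 2 -> HIT, frames=[2,-,-] (faults so far: 1)
  step 2: ref 3 -> FAULT, frames=[2,3,-] (faults so far: 2)
  step 3: ref 3 -> HIT, frames=[2,3,-] (faults so far: 2)
  step 4: ref 3 -> HIT, frames=[2,3,-] (faults so far: 2)
  step 5: ref 2 -> HIT, frames=[2,3,-] (faults so far: 2)
  step 6: ref 2 -> HIT, frames=[2,3,-] (faults so far: 2)
  step 7: ref 1 -> FAULT, frames=[2,3,1] (faults so far: 3)
  step 8: ref 4 -> FAULT, evict 2, frames=[4,3,1] (faults so far: 4)
  step 9: ref 4 -> HIT, frames=[4,3,1] (faults so far: 4)
  step 10: ref 3 -> HIT, frames=[4,3,1] (faults so far: 4)
  step 11: ref 4 -> HIT, frames=[4,3,1] (faults so far: 4)
  FIFO total faults: 4
--- LRU ---
  step 0: ref 2 -> FAULT, frames=[2,-,-] (faults so far: 1)
  step 1: ref 2 -> HIT, frames=[2,-,-] (faults so far: 1)
  step 2: ref 3 -> FAULT, frames=[2,3,-] (faults so far: 2)
  step 3: ref 3 -> HIT, frames=[2,3,-] (faults so far: 2)
  step 4: ref 3 -> HIT, frames=[2,3,-] (faults so far: 2)
  step 5: ref 2 -> HIT, frames=[2,3,-] (faults so far: 2)
  step 6: ref 2 -> HIT, frames=[2,3,-] (faults so far: 2)
  step 7: ref 1 -> FAULT, frames=[2,3,1] (faults so far: 3)
  step 8: ref 4 -> FAULT, evict 3, frames=[2,4,1] (faults so far: 4)
  step 9: ref 4 -> HIT, frames=[2,4,1] (faults so far: 4)
  step 10: ref 3 -> FAULT, evict 2, frames=[3,4,1] (faults so far: 5)
  step 11: ref 4 -> HIT, frames=[3,4,1] (faults so far: 5)
  LRU total faults: 5
--- Optimal ---
  step 0: ref 2 -> FAULT, frames=[2,-,-] (faults so far: 1)
  step 1: ref 2 -> HIT, frames=[2,-,-] (faults so far: 1)
  step 2: ref 3 -> FAULT, frames=[2,3,-] (faults so far: 2)
  step 3: ref 3 -> HIT, frames=[2,3,-] (faults so far: 2)
  step 4: ref 3 -> HIT, frames=[2,3,-] (faults so far: 2)
  step 5: ref 2 -> HIT, frames=[2,3,-] (faults so far: 2)
  step 6: ref 2 -> HIT, frames=[2,3,-] (faults so far: 2)
  step 7: ref 1 -> FAULT, frames=[2,3,1] (faults so far: 3)
  step 8: ref 4 -> FAULT, evict 1, frames=[2,3,4] (faults so far: 4)
  step 9: ref 4 -> HIT, frames=[2,3,4] (faults so far: 4)
  step 10: ref 3 -> HIT, frames=[2,3,4] (faults so far: 4)
  step 11: ref 4 -> HIT, frames=[2,3,4] (faults so far: 4)
  Optimal total faults: 4

Answer: 4 5 4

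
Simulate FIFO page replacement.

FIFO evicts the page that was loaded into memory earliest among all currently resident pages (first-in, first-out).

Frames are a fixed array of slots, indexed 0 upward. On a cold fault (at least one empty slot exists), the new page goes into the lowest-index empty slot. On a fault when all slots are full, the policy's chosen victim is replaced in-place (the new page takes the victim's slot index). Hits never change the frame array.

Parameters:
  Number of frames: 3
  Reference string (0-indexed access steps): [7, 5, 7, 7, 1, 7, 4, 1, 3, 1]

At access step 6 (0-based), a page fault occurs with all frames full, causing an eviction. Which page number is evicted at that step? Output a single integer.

Answer: 7

Derivation:
Step 0: ref 7 -> FAULT, frames=[7,-,-]
Step 1: ref 5 -> FAULT, frames=[7,5,-]
Step 2: ref 7 -> HIT, frames=[7,5,-]
Step 3: ref 7 -> HIT, frames=[7,5,-]
Step 4: ref 1 -> FAULT, frames=[7,5,1]
Step 5: ref 7 -> HIT, frames=[7,5,1]
Step 6: ref 4 -> FAULT, evict 7, frames=[4,5,1]
At step 6: evicted page 7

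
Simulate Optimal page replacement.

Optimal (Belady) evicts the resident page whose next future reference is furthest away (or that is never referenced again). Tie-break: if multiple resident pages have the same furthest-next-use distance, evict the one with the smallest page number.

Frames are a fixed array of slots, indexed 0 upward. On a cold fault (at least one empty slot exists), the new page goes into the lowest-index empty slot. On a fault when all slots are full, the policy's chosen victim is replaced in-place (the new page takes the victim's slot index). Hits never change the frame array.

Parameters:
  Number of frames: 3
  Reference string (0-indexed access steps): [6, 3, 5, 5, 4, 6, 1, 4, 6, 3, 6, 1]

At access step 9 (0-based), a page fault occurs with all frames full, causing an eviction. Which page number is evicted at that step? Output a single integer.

Answer: 4

Derivation:
Step 0: ref 6 -> FAULT, frames=[6,-,-]
Step 1: ref 3 -> FAULT, frames=[6,3,-]
Step 2: ref 5 -> FAULT, frames=[6,3,5]
Step 3: ref 5 -> HIT, frames=[6,3,5]
Step 4: ref 4 -> FAULT, evict 5, frames=[6,3,4]
Step 5: ref 6 -> HIT, frames=[6,3,4]
Step 6: ref 1 -> FAULT, evict 3, frames=[6,1,4]
Step 7: ref 4 -> HIT, frames=[6,1,4]
Step 8: ref 6 -> HIT, frames=[6,1,4]
Step 9: ref 3 -> FAULT, evict 4, frames=[6,1,3]
At step 9: evicted page 4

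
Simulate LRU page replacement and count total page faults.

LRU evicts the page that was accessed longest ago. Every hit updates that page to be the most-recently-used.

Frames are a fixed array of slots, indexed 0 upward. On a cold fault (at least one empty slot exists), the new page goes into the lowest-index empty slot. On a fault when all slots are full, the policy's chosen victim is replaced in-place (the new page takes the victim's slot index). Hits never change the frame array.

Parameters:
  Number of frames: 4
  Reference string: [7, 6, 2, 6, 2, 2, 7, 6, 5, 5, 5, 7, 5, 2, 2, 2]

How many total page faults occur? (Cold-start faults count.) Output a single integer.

Step 0: ref 7 → FAULT, frames=[7,-,-,-]
Step 1: ref 6 → FAULT, frames=[7,6,-,-]
Step 2: ref 2 → FAULT, frames=[7,6,2,-]
Step 3: ref 6 → HIT, frames=[7,6,2,-]
Step 4: ref 2 → HIT, frames=[7,6,2,-]
Step 5: ref 2 → HIT, frames=[7,6,2,-]
Step 6: ref 7 → HIT, frames=[7,6,2,-]
Step 7: ref 6 → HIT, frames=[7,6,2,-]
Step 8: ref 5 → FAULT, frames=[7,6,2,5]
Step 9: ref 5 → HIT, frames=[7,6,2,5]
Step 10: ref 5 → HIT, frames=[7,6,2,5]
Step 11: ref 7 → HIT, frames=[7,6,2,5]
Step 12: ref 5 → HIT, frames=[7,6,2,5]
Step 13: ref 2 → HIT, frames=[7,6,2,5]
Step 14: ref 2 → HIT, frames=[7,6,2,5]
Step 15: ref 2 → HIT, frames=[7,6,2,5]
Total faults: 4

Answer: 4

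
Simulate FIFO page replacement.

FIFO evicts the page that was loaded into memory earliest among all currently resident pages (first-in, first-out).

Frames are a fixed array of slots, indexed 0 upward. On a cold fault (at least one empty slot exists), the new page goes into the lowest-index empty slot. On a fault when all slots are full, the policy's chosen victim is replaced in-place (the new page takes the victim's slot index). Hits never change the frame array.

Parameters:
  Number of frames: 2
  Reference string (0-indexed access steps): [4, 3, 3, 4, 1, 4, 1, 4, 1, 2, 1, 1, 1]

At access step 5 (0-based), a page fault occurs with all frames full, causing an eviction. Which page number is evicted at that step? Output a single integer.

Step 0: ref 4 -> FAULT, frames=[4,-]
Step 1: ref 3 -> FAULT, frames=[4,3]
Step 2: ref 3 -> HIT, frames=[4,3]
Step 3: ref 4 -> HIT, frames=[4,3]
Step 4: ref 1 -> FAULT, evict 4, frames=[1,3]
Step 5: ref 4 -> FAULT, evict 3, frames=[1,4]
At step 5: evicted page 3

Answer: 3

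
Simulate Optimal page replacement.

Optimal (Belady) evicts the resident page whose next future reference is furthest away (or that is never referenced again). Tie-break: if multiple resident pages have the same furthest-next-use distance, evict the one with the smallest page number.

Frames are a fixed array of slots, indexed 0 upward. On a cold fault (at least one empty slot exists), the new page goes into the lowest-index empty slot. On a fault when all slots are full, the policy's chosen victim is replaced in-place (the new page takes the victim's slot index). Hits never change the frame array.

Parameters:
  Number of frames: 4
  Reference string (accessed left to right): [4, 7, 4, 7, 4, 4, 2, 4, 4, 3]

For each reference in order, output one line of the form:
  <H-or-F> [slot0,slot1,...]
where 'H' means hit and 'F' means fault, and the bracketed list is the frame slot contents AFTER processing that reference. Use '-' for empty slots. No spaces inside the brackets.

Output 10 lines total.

F [4,-,-,-]
F [4,7,-,-]
H [4,7,-,-]
H [4,7,-,-]
H [4,7,-,-]
H [4,7,-,-]
F [4,7,2,-]
H [4,7,2,-]
H [4,7,2,-]
F [4,7,2,3]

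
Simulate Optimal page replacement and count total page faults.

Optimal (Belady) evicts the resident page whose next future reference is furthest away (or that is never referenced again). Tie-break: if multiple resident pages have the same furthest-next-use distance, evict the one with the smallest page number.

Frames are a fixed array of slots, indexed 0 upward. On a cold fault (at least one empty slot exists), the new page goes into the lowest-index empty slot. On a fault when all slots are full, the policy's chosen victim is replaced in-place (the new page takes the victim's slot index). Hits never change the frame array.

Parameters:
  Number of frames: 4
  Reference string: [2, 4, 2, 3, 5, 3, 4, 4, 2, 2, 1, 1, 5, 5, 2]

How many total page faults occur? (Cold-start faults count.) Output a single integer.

Answer: 5

Derivation:
Step 0: ref 2 → FAULT, frames=[2,-,-,-]
Step 1: ref 4 → FAULT, frames=[2,4,-,-]
Step 2: ref 2 → HIT, frames=[2,4,-,-]
Step 3: ref 3 → FAULT, frames=[2,4,3,-]
Step 4: ref 5 → FAULT, frames=[2,4,3,5]
Step 5: ref 3 → HIT, frames=[2,4,3,5]
Step 6: ref 4 → HIT, frames=[2,4,3,5]
Step 7: ref 4 → HIT, frames=[2,4,3,5]
Step 8: ref 2 → HIT, frames=[2,4,3,5]
Step 9: ref 2 → HIT, frames=[2,4,3,5]
Step 10: ref 1 → FAULT (evict 3), frames=[2,4,1,5]
Step 11: ref 1 → HIT, frames=[2,4,1,5]
Step 12: ref 5 → HIT, frames=[2,4,1,5]
Step 13: ref 5 → HIT, frames=[2,4,1,5]
Step 14: ref 2 → HIT, frames=[2,4,1,5]
Total faults: 5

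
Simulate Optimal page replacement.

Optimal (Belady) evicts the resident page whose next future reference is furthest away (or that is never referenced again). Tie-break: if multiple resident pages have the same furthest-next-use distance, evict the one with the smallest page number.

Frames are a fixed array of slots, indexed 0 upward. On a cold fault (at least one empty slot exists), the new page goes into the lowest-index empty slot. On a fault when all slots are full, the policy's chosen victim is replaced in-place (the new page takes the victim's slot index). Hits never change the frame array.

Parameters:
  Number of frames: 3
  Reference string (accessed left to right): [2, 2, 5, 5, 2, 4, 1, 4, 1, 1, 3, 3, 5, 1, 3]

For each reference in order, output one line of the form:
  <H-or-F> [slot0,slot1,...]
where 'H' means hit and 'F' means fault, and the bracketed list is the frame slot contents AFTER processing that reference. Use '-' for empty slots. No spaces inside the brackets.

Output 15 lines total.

F [2,-,-]
H [2,-,-]
F [2,5,-]
H [2,5,-]
H [2,5,-]
F [2,5,4]
F [1,5,4]
H [1,5,4]
H [1,5,4]
H [1,5,4]
F [1,5,3]
H [1,5,3]
H [1,5,3]
H [1,5,3]
H [1,5,3]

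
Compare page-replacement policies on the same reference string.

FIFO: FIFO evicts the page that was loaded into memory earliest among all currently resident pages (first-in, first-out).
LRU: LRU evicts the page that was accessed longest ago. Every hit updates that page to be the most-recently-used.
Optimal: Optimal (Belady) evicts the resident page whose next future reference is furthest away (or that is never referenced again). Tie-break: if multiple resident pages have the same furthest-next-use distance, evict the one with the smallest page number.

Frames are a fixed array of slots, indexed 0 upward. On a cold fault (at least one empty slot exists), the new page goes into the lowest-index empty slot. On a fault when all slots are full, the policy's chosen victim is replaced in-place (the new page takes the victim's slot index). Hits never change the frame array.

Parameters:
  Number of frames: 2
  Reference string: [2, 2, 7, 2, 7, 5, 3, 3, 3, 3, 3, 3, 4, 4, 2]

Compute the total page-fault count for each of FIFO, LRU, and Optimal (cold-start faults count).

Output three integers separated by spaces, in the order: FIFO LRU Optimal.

--- FIFO ---
  step 0: ref 2 -> FAULT, frames=[2,-] (faults so far: 1)
  step 1: ref 2 -> HIT, frames=[2,-] (faults so far: 1)
  step 2: ref 7 -> FAULT, frames=[2,7] (faults so far: 2)
  step 3: ref 2 -> HIT, frames=[2,7] (faults so far: 2)
  step 4: ref 7 -> HIT, frames=[2,7] (faults so far: 2)
  step 5: ref 5 -> FAULT, evict 2, frames=[5,7] (faults so far: 3)
  step 6: ref 3 -> FAULT, evict 7, frames=[5,3] (faults so far: 4)
  step 7: ref 3 -> HIT, frames=[5,3] (faults so far: 4)
  step 8: ref 3 -> HIT, frames=[5,3] (faults so far: 4)
  step 9: ref 3 -> HIT, frames=[5,3] (faults so far: 4)
  step 10: ref 3 -> HIT, frames=[5,3] (faults so far: 4)
  step 11: ref 3 -> HIT, frames=[5,3] (faults so far: 4)
  step 12: ref 4 -> FAULT, evict 5, frames=[4,3] (faults so far: 5)
  step 13: ref 4 -> HIT, frames=[4,3] (faults so far: 5)
  step 14: ref 2 -> FAULT, evict 3, frames=[4,2] (faults so far: 6)
  FIFO total faults: 6
--- LRU ---
  step 0: ref 2 -> FAULT, frames=[2,-] (faults so far: 1)
  step 1: ref 2 -> HIT, frames=[2,-] (faults so far: 1)
  step 2: ref 7 -> FAULT, frames=[2,7] (faults so far: 2)
  step 3: ref 2 -> HIT, frames=[2,7] (faults so far: 2)
  step 4: ref 7 -> HIT, frames=[2,7] (faults so far: 2)
  step 5: ref 5 -> FAULT, evict 2, frames=[5,7] (faults so far: 3)
  step 6: ref 3 -> FAULT, evict 7, frames=[5,3] (faults so far: 4)
  step 7: ref 3 -> HIT, frames=[5,3] (faults so far: 4)
  step 8: ref 3 -> HIT, frames=[5,3] (faults so far: 4)
  step 9: ref 3 -> HIT, frames=[5,3] (faults so far: 4)
  step 10: ref 3 -> HIT, frames=[5,3] (faults so far: 4)
  step 11: ref 3 -> HIT, frames=[5,3] (faults so far: 4)
  step 12: ref 4 -> FAULT, evict 5, frames=[4,3] (faults so far: 5)
  step 13: ref 4 -> HIT, frames=[4,3] (faults so far: 5)
  step 14: ref 2 -> FAULT, evict 3, frames=[4,2] (faults so far: 6)
  LRU total faults: 6
--- Optimal ---
  step 0: ref 2 -> FAULT, frames=[2,-] (faults so far: 1)
  step 1: ref 2 -> HIT, frames=[2,-] (faults so far: 1)
  step 2: ref 7 -> FAULT, frames=[2,7] (faults so far: 2)
  step 3: ref 2 -> HIT, frames=[2,7] (faults so far: 2)
  step 4: ref 7 -> HIT, frames=[2,7] (faults so far: 2)
  step 5: ref 5 -> FAULT, evict 7, frames=[2,5] (faults so far: 3)
  step 6: ref 3 -> FAULT, evict 5, frames=[2,3] (faults so far: 4)
  step 7: ref 3 -> HIT, frames=[2,3] (faults so far: 4)
  step 8: ref 3 -> HIT, frames=[2,3] (faults so far: 4)
  step 9: ref 3 -> HIT, frames=[2,3] (faults so far: 4)
  step 10: ref 3 -> HIT, frames=[2,3] (faults so far: 4)
  step 11: ref 3 -> HIT, frames=[2,3] (faults so far: 4)
  step 12: ref 4 -> FAULT, evict 3, frames=[2,4] (faults so far: 5)
  step 13: ref 4 -> HIT, frames=[2,4] (faults so far: 5)
  step 14: ref 2 -> HIT, frames=[2,4] (faults so far: 5)
  Optimal total faults: 5

Answer: 6 6 5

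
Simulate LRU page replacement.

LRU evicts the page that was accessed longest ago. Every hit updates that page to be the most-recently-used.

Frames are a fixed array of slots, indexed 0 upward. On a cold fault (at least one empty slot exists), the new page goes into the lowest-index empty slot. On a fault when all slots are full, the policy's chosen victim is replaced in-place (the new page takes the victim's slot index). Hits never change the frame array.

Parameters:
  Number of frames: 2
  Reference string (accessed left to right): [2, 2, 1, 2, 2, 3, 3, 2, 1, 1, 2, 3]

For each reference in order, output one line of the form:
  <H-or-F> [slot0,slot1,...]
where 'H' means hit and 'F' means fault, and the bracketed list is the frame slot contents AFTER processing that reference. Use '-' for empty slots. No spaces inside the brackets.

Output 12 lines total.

F [2,-]
H [2,-]
F [2,1]
H [2,1]
H [2,1]
F [2,3]
H [2,3]
H [2,3]
F [2,1]
H [2,1]
H [2,1]
F [2,3]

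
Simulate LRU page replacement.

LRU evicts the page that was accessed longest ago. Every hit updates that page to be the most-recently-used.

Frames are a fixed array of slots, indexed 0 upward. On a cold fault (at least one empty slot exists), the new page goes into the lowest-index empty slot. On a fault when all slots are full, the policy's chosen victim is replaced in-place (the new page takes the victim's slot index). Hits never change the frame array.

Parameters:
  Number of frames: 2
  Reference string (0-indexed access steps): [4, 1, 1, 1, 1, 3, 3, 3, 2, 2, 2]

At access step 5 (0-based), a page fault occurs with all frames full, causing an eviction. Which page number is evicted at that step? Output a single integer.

Step 0: ref 4 -> FAULT, frames=[4,-]
Step 1: ref 1 -> FAULT, frames=[4,1]
Step 2: ref 1 -> HIT, frames=[4,1]
Step 3: ref 1 -> HIT, frames=[4,1]
Step 4: ref 1 -> HIT, frames=[4,1]
Step 5: ref 3 -> FAULT, evict 4, frames=[3,1]
At step 5: evicted page 4

Answer: 4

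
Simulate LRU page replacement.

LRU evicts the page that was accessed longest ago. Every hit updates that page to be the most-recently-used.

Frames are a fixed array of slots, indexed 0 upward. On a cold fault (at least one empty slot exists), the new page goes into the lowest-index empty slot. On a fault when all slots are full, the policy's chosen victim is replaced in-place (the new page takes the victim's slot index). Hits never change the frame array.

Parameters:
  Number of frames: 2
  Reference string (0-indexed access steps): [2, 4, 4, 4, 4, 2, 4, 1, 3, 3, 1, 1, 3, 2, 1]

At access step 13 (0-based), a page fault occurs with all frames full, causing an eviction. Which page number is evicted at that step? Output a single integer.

Step 0: ref 2 -> FAULT, frames=[2,-]
Step 1: ref 4 -> FAULT, frames=[2,4]
Step 2: ref 4 -> HIT, frames=[2,4]
Step 3: ref 4 -> HIT, frames=[2,4]
Step 4: ref 4 -> HIT, frames=[2,4]
Step 5: ref 2 -> HIT, frames=[2,4]
Step 6: ref 4 -> HIT, frames=[2,4]
Step 7: ref 1 -> FAULT, evict 2, frames=[1,4]
Step 8: ref 3 -> FAULT, evict 4, frames=[1,3]
Step 9: ref 3 -> HIT, frames=[1,3]
Step 10: ref 1 -> HIT, frames=[1,3]
Step 11: ref 1 -> HIT, frames=[1,3]
Step 12: ref 3 -> HIT, frames=[1,3]
Step 13: ref 2 -> FAULT, evict 1, frames=[2,3]
At step 13: evicted page 1

Answer: 1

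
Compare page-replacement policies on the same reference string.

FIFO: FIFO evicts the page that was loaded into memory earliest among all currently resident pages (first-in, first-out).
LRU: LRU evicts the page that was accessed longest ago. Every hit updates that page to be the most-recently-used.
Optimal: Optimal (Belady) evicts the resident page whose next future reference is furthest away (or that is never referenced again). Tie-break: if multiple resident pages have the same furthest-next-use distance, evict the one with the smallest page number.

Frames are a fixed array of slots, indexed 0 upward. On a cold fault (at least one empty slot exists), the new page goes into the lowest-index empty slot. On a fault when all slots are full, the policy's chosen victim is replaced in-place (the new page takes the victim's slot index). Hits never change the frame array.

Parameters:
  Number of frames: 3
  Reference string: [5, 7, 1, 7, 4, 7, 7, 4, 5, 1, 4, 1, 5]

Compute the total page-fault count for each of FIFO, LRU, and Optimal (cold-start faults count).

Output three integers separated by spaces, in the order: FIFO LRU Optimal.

Answer: 5 6 5

Derivation:
--- FIFO ---
  step 0: ref 5 -> FAULT, frames=[5,-,-] (faults so far: 1)
  step 1: ref 7 -> FAULT, frames=[5,7,-] (faults so far: 2)
  step 2: ref 1 -> FAULT, frames=[5,7,1] (faults so far: 3)
  step 3: ref 7 -> HIT, frames=[5,7,1] (faults so far: 3)
  step 4: ref 4 -> FAULT, evict 5, frames=[4,7,1] (faults so far: 4)
  step 5: ref 7 -> HIT, frames=[4,7,1] (faults so far: 4)
  step 6: ref 7 -> HIT, frames=[4,7,1] (faults so far: 4)
  step 7: ref 4 -> HIT, frames=[4,7,1] (faults so far: 4)
  step 8: ref 5 -> FAULT, evict 7, frames=[4,5,1] (faults so far: 5)
  step 9: ref 1 -> HIT, frames=[4,5,1] (faults so far: 5)
  step 10: ref 4 -> HIT, frames=[4,5,1] (faults so far: 5)
  step 11: ref 1 -> HIT, frames=[4,5,1] (faults so far: 5)
  step 12: ref 5 -> HIT, frames=[4,5,1] (faults so far: 5)
  FIFO total faults: 5
--- LRU ---
  step 0: ref 5 -> FAULT, frames=[5,-,-] (faults so far: 1)
  step 1: ref 7 -> FAULT, frames=[5,7,-] (faults so far: 2)
  step 2: ref 1 -> FAULT, frames=[5,7,1] (faults so far: 3)
  step 3: ref 7 -> HIT, frames=[5,7,1] (faults so far: 3)
  step 4: ref 4 -> FAULT, evict 5, frames=[4,7,1] (faults so far: 4)
  step 5: ref 7 -> HIT, frames=[4,7,1] (faults so far: 4)
  step 6: ref 7 -> HIT, frames=[4,7,1] (faults so far: 4)
  step 7: ref 4 -> HIT, frames=[4,7,1] (faults so far: 4)
  step 8: ref 5 -> FAULT, evict 1, frames=[4,7,5] (faults so far: 5)
  step 9: ref 1 -> FAULT, evict 7, frames=[4,1,5] (faults so far: 6)
  step 10: ref 4 -> HIT, frames=[4,1,5] (faults so far: 6)
  step 11: ref 1 -> HIT, frames=[4,1,5] (faults so far: 6)
  step 12: ref 5 -> HIT, frames=[4,1,5] (faults so far: 6)
  LRU total faults: 6
--- Optimal ---
  step 0: ref 5 -> FAULT, frames=[5,-,-] (faults so far: 1)
  step 1: ref 7 -> FAULT, frames=[5,7,-] (faults so far: 2)
  step 2: ref 1 -> FAULT, frames=[5,7,1] (faults so far: 3)
  step 3: ref 7 -> HIT, frames=[5,7,1] (faults so far: 3)
  step 4: ref 4 -> FAULT, evict 1, frames=[5,7,4] (faults so far: 4)
  step 5: ref 7 -> HIT, frames=[5,7,4] (faults so far: 4)
  step 6: ref 7 -> HIT, frames=[5,7,4] (faults so far: 4)
  step 7: ref 4 -> HIT, frames=[5,7,4] (faults so far: 4)
  step 8: ref 5 -> HIT, frames=[5,7,4] (faults so far: 4)
  step 9: ref 1 -> FAULT, evict 7, frames=[5,1,4] (faults so far: 5)
  step 10: ref 4 -> HIT, frames=[5,1,4] (faults so far: 5)
  step 11: ref 1 -> HIT, frames=[5,1,4] (faults so far: 5)
  step 12: ref 5 -> HIT, frames=[5,1,4] (faults so far: 5)
  Optimal total faults: 5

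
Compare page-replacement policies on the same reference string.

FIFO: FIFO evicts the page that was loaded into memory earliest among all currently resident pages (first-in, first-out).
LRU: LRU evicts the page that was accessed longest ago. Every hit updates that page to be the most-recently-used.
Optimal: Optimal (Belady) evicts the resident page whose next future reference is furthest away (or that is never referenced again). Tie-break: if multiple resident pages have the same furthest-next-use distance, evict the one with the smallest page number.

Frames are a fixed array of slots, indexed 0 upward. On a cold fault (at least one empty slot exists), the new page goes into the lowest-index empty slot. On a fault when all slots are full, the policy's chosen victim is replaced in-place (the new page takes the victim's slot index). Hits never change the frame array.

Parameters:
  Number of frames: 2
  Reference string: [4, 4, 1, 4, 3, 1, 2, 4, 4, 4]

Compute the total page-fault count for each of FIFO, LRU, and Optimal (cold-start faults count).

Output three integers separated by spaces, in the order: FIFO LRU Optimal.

--- FIFO ---
  step 0: ref 4 -> FAULT, frames=[4,-] (faults so far: 1)
  step 1: ref 4 -> HIT, frames=[4,-] (faults so far: 1)
  step 2: ref 1 -> FAULT, frames=[4,1] (faults so far: 2)
  step 3: ref 4 -> HIT, frames=[4,1] (faults so far: 2)
  step 4: ref 3 -> FAULT, evict 4, frames=[3,1] (faults so far: 3)
  step 5: ref 1 -> HIT, frames=[3,1] (faults so far: 3)
  step 6: ref 2 -> FAULT, evict 1, frames=[3,2] (faults so far: 4)
  step 7: ref 4 -> FAULT, evict 3, frames=[4,2] (faults so far: 5)
  step 8: ref 4 -> HIT, frames=[4,2] (faults so far: 5)
  step 9: ref 4 -> HIT, frames=[4,2] (faults so far: 5)
  FIFO total faults: 5
--- LRU ---
  step 0: ref 4 -> FAULT, frames=[4,-] (faults so far: 1)
  step 1: ref 4 -> HIT, frames=[4,-] (faults so far: 1)
  step 2: ref 1 -> FAULT, frames=[4,1] (faults so far: 2)
  step 3: ref 4 -> HIT, frames=[4,1] (faults so far: 2)
  step 4: ref 3 -> FAULT, evict 1, frames=[4,3] (faults so far: 3)
  step 5: ref 1 -> FAULT, evict 4, frames=[1,3] (faults so far: 4)
  step 6: ref 2 -> FAULT, evict 3, frames=[1,2] (faults so far: 5)
  step 7: ref 4 -> FAULT, evict 1, frames=[4,2] (faults so far: 6)
  step 8: ref 4 -> HIT, frames=[4,2] (faults so far: 6)
  step 9: ref 4 -> HIT, frames=[4,2] (faults so far: 6)
  LRU total faults: 6
--- Optimal ---
  step 0: ref 4 -> FAULT, frames=[4,-] (faults so far: 1)
  step 1: ref 4 -> HIT, frames=[4,-] (faults so far: 1)
  step 2: ref 1 -> FAULT, frames=[4,1] (faults so far: 2)
  step 3: ref 4 -> HIT, frames=[4,1] (faults so far: 2)
  step 4: ref 3 -> FAULT, evict 4, frames=[3,1] (faults so far: 3)
  step 5: ref 1 -> HIT, frames=[3,1] (faults so far: 3)
  step 6: ref 2 -> FAULT, evict 1, frames=[3,2] (faults so far: 4)
  step 7: ref 4 -> FAULT, evict 2, frames=[3,4] (faults so far: 5)
  step 8: ref 4 -> HIT, frames=[3,4] (faults so far: 5)
  step 9: ref 4 -> HIT, frames=[3,4] (faults so far: 5)
  Optimal total faults: 5

Answer: 5 6 5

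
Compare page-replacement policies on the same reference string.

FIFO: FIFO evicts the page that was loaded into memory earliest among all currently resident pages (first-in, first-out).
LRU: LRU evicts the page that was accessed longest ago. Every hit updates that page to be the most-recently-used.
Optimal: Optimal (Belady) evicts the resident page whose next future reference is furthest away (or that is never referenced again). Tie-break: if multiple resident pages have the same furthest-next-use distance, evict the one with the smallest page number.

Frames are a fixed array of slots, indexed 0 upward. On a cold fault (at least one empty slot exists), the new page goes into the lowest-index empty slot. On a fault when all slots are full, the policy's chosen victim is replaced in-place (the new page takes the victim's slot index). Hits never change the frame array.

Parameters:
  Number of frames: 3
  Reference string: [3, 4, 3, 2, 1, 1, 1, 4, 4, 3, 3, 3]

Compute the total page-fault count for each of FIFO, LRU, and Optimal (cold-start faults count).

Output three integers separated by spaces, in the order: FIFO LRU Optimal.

--- FIFO ---
  step 0: ref 3 -> FAULT, frames=[3,-,-] (faults so far: 1)
  step 1: ref 4 -> FAULT, frames=[3,4,-] (faults so far: 2)
  step 2: ref 3 -> HIT, frames=[3,4,-] (faults so far: 2)
  step 3: ref 2 -> FAULT, frames=[3,4,2] (faults so far: 3)
  step 4: ref 1 -> FAULT, evict 3, frames=[1,4,2] (faults so far: 4)
  step 5: ref 1 -> HIT, frames=[1,4,2] (faults so far: 4)
  step 6: ref 1 -> HIT, frames=[1,4,2] (faults so far: 4)
  step 7: ref 4 -> HIT, frames=[1,4,2] (faults so far: 4)
  step 8: ref 4 -> HIT, frames=[1,4,2] (faults so far: 4)
  step 9: ref 3 -> FAULT, evict 4, frames=[1,3,2] (faults so far: 5)
  step 10: ref 3 -> HIT, frames=[1,3,2] (faults so far: 5)
  step 11: ref 3 -> HIT, frames=[1,3,2] (faults so far: 5)
  FIFO total faults: 5
--- LRU ---
  step 0: ref 3 -> FAULT, frames=[3,-,-] (faults so far: 1)
  step 1: ref 4 -> FAULT, frames=[3,4,-] (faults so far: 2)
  step 2: ref 3 -> HIT, frames=[3,4,-] (faults so far: 2)
  step 3: ref 2 -> FAULT, frames=[3,4,2] (faults so far: 3)
  step 4: ref 1 -> FAULT, evict 4, frames=[3,1,2] (faults so far: 4)
  step 5: ref 1 -> HIT, frames=[3,1,2] (faults so far: 4)
  step 6: ref 1 -> HIT, frames=[3,1,2] (faults so far: 4)
  step 7: ref 4 -> FAULT, evict 3, frames=[4,1,2] (faults so far: 5)
  step 8: ref 4 -> HIT, frames=[4,1,2] (faults so far: 5)
  step 9: ref 3 -> FAULT, evict 2, frames=[4,1,3] (faults so far: 6)
  step 10: ref 3 -> HIT, frames=[4,1,3] (faults so far: 6)
  step 11: ref 3 -> HIT, frames=[4,1,3] (faults so far: 6)
  LRU total faults: 6
--- Optimal ---
  step 0: ref 3 -> FAULT, frames=[3,-,-] (faults so far: 1)
  step 1: ref 4 -> FAULT, frames=[3,4,-] (faults so far: 2)
  step 2: ref 3 -> HIT, frames=[3,4,-] (faults so far: 2)
  step 3: ref 2 -> FAULT, frames=[3,4,2] (faults so far: 3)
  step 4: ref 1 -> FAULT, evict 2, frames=[3,4,1] (faults so far: 4)
  step 5: ref 1 -> HIT, frames=[3,4,1] (faults so far: 4)
  step 6: ref 1 -> HIT, frames=[3,4,1] (faults so far: 4)
  step 7: ref 4 -> HIT, frames=[3,4,1] (faults so far: 4)
  step 8: ref 4 -> HIT, frames=[3,4,1] (faults so far: 4)
  step 9: ref 3 -> HIT, frames=[3,4,1] (faults so far: 4)
  step 10: ref 3 -> HIT, frames=[3,4,1] (faults so far: 4)
  step 11: ref 3 -> HIT, frames=[3,4,1] (faults so far: 4)
  Optimal total faults: 4

Answer: 5 6 4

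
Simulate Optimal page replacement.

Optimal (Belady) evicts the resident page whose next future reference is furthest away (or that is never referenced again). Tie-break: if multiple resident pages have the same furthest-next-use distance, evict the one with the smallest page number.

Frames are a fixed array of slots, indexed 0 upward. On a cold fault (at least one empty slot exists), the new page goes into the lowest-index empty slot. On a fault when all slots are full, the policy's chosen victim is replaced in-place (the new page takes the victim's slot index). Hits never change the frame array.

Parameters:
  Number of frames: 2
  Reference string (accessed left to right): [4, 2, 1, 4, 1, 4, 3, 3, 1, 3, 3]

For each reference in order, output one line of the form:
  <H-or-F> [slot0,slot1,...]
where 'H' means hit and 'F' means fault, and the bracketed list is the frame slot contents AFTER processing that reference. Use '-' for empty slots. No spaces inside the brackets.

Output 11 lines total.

F [4,-]
F [4,2]
F [4,1]
H [4,1]
H [4,1]
H [4,1]
F [3,1]
H [3,1]
H [3,1]
H [3,1]
H [3,1]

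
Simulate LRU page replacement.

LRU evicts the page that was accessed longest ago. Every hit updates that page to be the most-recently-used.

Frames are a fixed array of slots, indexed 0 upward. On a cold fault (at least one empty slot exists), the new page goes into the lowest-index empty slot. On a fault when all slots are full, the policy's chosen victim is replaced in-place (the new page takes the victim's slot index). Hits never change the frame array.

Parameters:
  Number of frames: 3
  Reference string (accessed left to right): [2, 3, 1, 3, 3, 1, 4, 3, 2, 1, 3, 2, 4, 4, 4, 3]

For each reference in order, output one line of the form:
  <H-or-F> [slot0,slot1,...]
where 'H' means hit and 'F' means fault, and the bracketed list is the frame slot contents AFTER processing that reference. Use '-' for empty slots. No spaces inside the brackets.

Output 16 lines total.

F [2,-,-]
F [2,3,-]
F [2,3,1]
H [2,3,1]
H [2,3,1]
H [2,3,1]
F [4,3,1]
H [4,3,1]
F [4,3,2]
F [1,3,2]
H [1,3,2]
H [1,3,2]
F [4,3,2]
H [4,3,2]
H [4,3,2]
H [4,3,2]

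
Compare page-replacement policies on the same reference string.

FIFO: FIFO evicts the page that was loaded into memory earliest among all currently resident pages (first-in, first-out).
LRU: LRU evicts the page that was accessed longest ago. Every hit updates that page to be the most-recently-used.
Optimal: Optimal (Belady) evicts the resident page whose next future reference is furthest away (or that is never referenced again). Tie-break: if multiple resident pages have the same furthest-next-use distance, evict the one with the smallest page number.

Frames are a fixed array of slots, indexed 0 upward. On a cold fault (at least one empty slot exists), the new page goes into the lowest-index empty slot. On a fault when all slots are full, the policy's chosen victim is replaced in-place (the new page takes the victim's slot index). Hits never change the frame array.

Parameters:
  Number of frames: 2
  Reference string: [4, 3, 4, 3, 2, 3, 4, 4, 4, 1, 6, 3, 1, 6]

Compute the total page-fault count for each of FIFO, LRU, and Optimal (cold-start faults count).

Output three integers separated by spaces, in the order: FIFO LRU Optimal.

Answer: 9 9 7

Derivation:
--- FIFO ---
  step 0: ref 4 -> FAULT, frames=[4,-] (faults so far: 1)
  step 1: ref 3 -> FAULT, frames=[4,3] (faults so far: 2)
  step 2: ref 4 -> HIT, frames=[4,3] (faults so far: 2)
  step 3: ref 3 -> HIT, frames=[4,3] (faults so far: 2)
  step 4: ref 2 -> FAULT, evict 4, frames=[2,3] (faults so far: 3)
  step 5: ref 3 -> HIT, frames=[2,3] (faults so far: 3)
  step 6: ref 4 -> FAULT, evict 3, frames=[2,4] (faults so far: 4)
  step 7: ref 4 -> HIT, frames=[2,4] (faults so far: 4)
  step 8: ref 4 -> HIT, frames=[2,4] (faults so far: 4)
  step 9: ref 1 -> FAULT, evict 2, frames=[1,4] (faults so far: 5)
  step 10: ref 6 -> FAULT, evict 4, frames=[1,6] (faults so far: 6)
  step 11: ref 3 -> FAULT, evict 1, frames=[3,6] (faults so far: 7)
  step 12: ref 1 -> FAULT, evict 6, frames=[3,1] (faults so far: 8)
  step 13: ref 6 -> FAULT, evict 3, frames=[6,1] (faults so far: 9)
  FIFO total faults: 9
--- LRU ---
  step 0: ref 4 -> FAULT, frames=[4,-] (faults so far: 1)
  step 1: ref 3 -> FAULT, frames=[4,3] (faults so far: 2)
  step 2: ref 4 -> HIT, frames=[4,3] (faults so far: 2)
  step 3: ref 3 -> HIT, frames=[4,3] (faults so far: 2)
  step 4: ref 2 -> FAULT, evict 4, frames=[2,3] (faults so far: 3)
  step 5: ref 3 -> HIT, frames=[2,3] (faults so far: 3)
  step 6: ref 4 -> FAULT, evict 2, frames=[4,3] (faults so far: 4)
  step 7: ref 4 -> HIT, frames=[4,3] (faults so far: 4)
  step 8: ref 4 -> HIT, frames=[4,3] (faults so far: 4)
  step 9: ref 1 -> FAULT, evict 3, frames=[4,1] (faults so far: 5)
  step 10: ref 6 -> FAULT, evict 4, frames=[6,1] (faults so far: 6)
  step 11: ref 3 -> FAULT, evict 1, frames=[6,3] (faults so far: 7)
  step 12: ref 1 -> FAULT, evict 6, frames=[1,3] (faults so far: 8)
  step 13: ref 6 -> FAULT, evict 3, frames=[1,6] (faults so far: 9)
  LRU total faults: 9
--- Optimal ---
  step 0: ref 4 -> FAULT, frames=[4,-] (faults so far: 1)
  step 1: ref 3 -> FAULT, frames=[4,3] (faults so far: 2)
  step 2: ref 4 -> HIT, frames=[4,3] (faults so far: 2)
  step 3: ref 3 -> HIT, frames=[4,3] (faults so far: 2)
  step 4: ref 2 -> FAULT, evict 4, frames=[2,3] (faults so far: 3)
  step 5: ref 3 -> HIT, frames=[2,3] (faults so far: 3)
  step 6: ref 4 -> FAULT, evict 2, frames=[4,3] (faults so far: 4)
  step 7: ref 4 -> HIT, frames=[4,3] (faults so far: 4)
  step 8: ref 4 -> HIT, frames=[4,3] (faults so far: 4)
  step 9: ref 1 -> FAULT, evict 4, frames=[1,3] (faults so far: 5)
  step 10: ref 6 -> FAULT, evict 1, frames=[6,3] (faults so far: 6)
  step 11: ref 3 -> HIT, frames=[6,3] (faults so far: 6)
  step 12: ref 1 -> FAULT, evict 3, frames=[6,1] (faults so far: 7)
  step 13: ref 6 -> HIT, frames=[6,1] (faults so far: 7)
  Optimal total faults: 7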